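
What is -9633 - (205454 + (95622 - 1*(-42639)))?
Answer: -353348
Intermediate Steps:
-9633 - (205454 + (95622 - 1*(-42639))) = -9633 - (205454 + (95622 + 42639)) = -9633 - (205454 + 138261) = -9633 - 1*343715 = -9633 - 343715 = -353348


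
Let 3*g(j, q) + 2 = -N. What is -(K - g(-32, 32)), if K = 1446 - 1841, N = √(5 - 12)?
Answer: 1183/3 - I*√7/3 ≈ 394.33 - 0.88192*I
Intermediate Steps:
N = I*√7 (N = √(-7) = I*√7 ≈ 2.6458*I)
g(j, q) = -⅔ - I*√7/3 (g(j, q) = -⅔ + (-I*√7)/3 = -⅔ - I*√7/3)
K = -395
-(K - g(-32, 32)) = -(-395 - (-⅔ - I*√7/3)) = -(-395 + (⅔ + I*√7/3)) = -(-1183/3 + I*√7/3) = 1183/3 - I*√7/3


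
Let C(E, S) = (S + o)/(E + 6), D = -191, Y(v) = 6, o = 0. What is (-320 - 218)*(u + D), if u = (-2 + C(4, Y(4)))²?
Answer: 2542588/25 ≈ 1.0170e+5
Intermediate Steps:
C(E, S) = S/(6 + E) (C(E, S) = (S + 0)/(E + 6) = S/(6 + E))
u = 49/25 (u = (-2 + 6/(6 + 4))² = (-2 + 6/10)² = (-2 + 6*(⅒))² = (-2 + ⅗)² = (-7/5)² = 49/25 ≈ 1.9600)
(-320 - 218)*(u + D) = (-320 - 218)*(49/25 - 191) = -538*(-4726/25) = 2542588/25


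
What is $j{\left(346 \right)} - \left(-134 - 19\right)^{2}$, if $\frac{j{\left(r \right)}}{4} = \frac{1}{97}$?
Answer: $- \frac{2270669}{97} \approx -23409.0$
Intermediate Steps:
$j{\left(r \right)} = \frac{4}{97}$
$j{\left(346 \right)} - \left(-134 - 19\right)^{2} = \frac{4}{97} - \left(-134 - 19\right)^{2} = \frac{4}{97} - \left(-153\right)^{2} = \frac{4}{97} - 23409 = - \frac{2270669}{97}$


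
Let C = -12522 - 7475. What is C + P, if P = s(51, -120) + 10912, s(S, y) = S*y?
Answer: -15205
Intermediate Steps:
C = -19997
P = 4792 (P = 51*(-120) + 10912 = -6120 + 10912 = 4792)
C + P = -19997 + 4792 = -15205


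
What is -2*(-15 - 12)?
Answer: 54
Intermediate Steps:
-2*(-15 - 12) = -2*(-27) = 54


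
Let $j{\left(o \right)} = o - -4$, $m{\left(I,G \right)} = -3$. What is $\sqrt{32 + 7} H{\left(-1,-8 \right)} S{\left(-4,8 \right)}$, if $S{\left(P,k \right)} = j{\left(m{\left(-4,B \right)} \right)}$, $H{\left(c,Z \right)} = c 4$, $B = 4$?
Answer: $- 4 \sqrt{39} \approx -24.98$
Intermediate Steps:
$H{\left(c,Z \right)} = 4 c$
$j{\left(o \right)} = 4 + o$ ($j{\left(o \right)} = o + 4 = 4 + o$)
$S{\left(P,k \right)} = 1$ ($S{\left(P,k \right)} = 4 - 3 = 1$)
$\sqrt{32 + 7} H{\left(-1,-8 \right)} S{\left(-4,8 \right)} = \sqrt{32 + 7} \cdot 4 \left(-1\right) 1 = \sqrt{39} \left(-4\right) 1 = - 4 \sqrt{39} \cdot 1 = - 4 \sqrt{39}$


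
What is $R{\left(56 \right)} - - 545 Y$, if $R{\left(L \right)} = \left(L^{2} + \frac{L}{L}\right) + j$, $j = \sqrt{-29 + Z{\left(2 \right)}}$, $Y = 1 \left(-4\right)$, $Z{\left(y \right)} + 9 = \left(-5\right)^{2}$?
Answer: $957 + i \sqrt{13} \approx 957.0 + 3.6056 i$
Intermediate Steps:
$Z{\left(y \right)} = 16$ ($Z{\left(y \right)} = -9 + \left(-5\right)^{2} = -9 + 25 = 16$)
$Y = -4$
$j = i \sqrt{13}$ ($j = \sqrt{-29 + 16} = \sqrt{-13} = i \sqrt{13} \approx 3.6056 i$)
$R{\left(L \right)} = 1 + L^{2} + i \sqrt{13}$ ($R{\left(L \right)} = \left(L^{2} + \frac{L}{L}\right) + i \sqrt{13} = \left(L^{2} + 1\right) + i \sqrt{13} = \left(1 + L^{2}\right) + i \sqrt{13} = 1 + L^{2} + i \sqrt{13}$)
$R{\left(56 \right)} - - 545 Y = \left(1 + 56^{2} + i \sqrt{13}\right) - \left(-545\right) \left(-4\right) = \left(1 + 3136 + i \sqrt{13}\right) - 2180 = \left(3137 + i \sqrt{13}\right) - 2180 = 957 + i \sqrt{13}$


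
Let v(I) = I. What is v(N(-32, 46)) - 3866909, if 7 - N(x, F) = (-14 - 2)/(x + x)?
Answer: -15467609/4 ≈ -3.8669e+6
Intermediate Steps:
N(x, F) = 7 + 8/x (N(x, F) = 7 - (-14 - 2)/(x + x) = 7 - (-16)/(2*x) = 7 - (-16)*1/(2*x) = 7 - (-8)/x = 7 + 8/x)
v(N(-32, 46)) - 3866909 = (7 + 8/(-32)) - 3866909 = (7 + 8*(-1/32)) - 3866909 = (7 - 1/4) - 3866909 = 27/4 - 3866909 = -15467609/4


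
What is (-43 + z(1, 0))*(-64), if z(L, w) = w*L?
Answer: 2752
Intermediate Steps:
z(L, w) = L*w
(-43 + z(1, 0))*(-64) = (-43 + 1*0)*(-64) = (-43 + 0)*(-64) = -43*(-64) = 2752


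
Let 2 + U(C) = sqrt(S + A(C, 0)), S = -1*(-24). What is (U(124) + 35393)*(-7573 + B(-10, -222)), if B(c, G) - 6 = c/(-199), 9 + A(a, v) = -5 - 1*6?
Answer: -53295593439/199 ≈ -2.6782e+8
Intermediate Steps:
A(a, v) = -20 (A(a, v) = -9 + (-5 - 1*6) = -9 + (-5 - 6) = -9 - 11 = -20)
S = 24
B(c, G) = 6 - c/199 (B(c, G) = 6 + c/(-199) = 6 + c*(-1/199) = 6 - c/199)
U(C) = 0 (U(C) = -2 + sqrt(24 - 20) = -2 + sqrt(4) = -2 + 2 = 0)
(U(124) + 35393)*(-7573 + B(-10, -222)) = (0 + 35393)*(-7573 + (6 - 1/199*(-10))) = 35393*(-7573 + (6 + 10/199)) = 35393*(-7573 + 1204/199) = 35393*(-1505823/199) = -53295593439/199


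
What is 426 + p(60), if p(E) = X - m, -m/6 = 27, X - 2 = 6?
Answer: 596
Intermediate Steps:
X = 8 (X = 2 + 6 = 8)
m = -162 (m = -6*27 = -162)
p(E) = 170 (p(E) = 8 - 1*(-162) = 8 + 162 = 170)
426 + p(60) = 426 + 170 = 596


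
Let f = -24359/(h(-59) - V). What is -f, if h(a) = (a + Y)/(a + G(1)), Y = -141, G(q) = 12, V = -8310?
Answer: 1144873/390770 ≈ 2.9298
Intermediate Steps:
h(a) = (-141 + a)/(12 + a) (h(a) = (a - 141)/(a + 12) = (-141 + a)/(12 + a))
f = -1144873/390770 (f = -24359/((-141 - 59)/(12 - 59) - 1*(-8310)) = -24359/(-200/(-47) + 8310) = -24359/(-1/47*(-200) + 8310) = -24359/(200/47 + 8310) = -24359/390770/47 = -24359*47/390770 = -1144873/390770 ≈ -2.9298)
-f = -1*(-1144873/390770) = 1144873/390770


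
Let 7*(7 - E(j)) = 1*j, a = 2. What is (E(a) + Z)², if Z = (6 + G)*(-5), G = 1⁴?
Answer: 39204/49 ≈ 800.08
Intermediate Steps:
G = 1
E(j) = 7 - j/7
Z = -35 (Z = (6 + 1)*(-5) = 7*(-5) = -35)
(E(a) + Z)² = ((7 - ⅐*2) - 35)² = ((7 - 2/7) - 35)² = (47/7 - 35)² = (-198/7)² = 39204/49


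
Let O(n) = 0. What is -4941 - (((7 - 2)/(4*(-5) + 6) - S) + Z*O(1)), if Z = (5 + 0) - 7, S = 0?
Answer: -69169/14 ≈ -4940.6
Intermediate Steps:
Z = -2 (Z = 5 - 7 = -2)
-4941 - (((7 - 2)/(4*(-5) + 6) - S) + Z*O(1)) = -4941 - (((7 - 2)/(4*(-5) + 6) - 1*0) - 2*0) = -4941 - ((5/(-20 + 6) + 0) + 0) = -4941 - ((5/(-14) + 0) + 0) = -4941 - ((5*(-1/14) + 0) + 0) = -4941 - ((-5/14 + 0) + 0) = -4941 - (-5/14 + 0) = -4941 - 1*(-5/14) = -4941 + 5/14 = -69169/14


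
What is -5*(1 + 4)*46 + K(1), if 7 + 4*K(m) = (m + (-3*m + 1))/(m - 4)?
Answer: -3455/3 ≈ -1151.7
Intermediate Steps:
K(m) = -7/4 + (1 - 2*m)/(4*(-4 + m)) (K(m) = -7/4 + ((m + (-3*m + 1))/(m - 4))/4 = -7/4 + ((m + (1 - 3*m))/(-4 + m))/4 = -7/4 + ((1 - 2*m)/(-4 + m))/4 = -7/4 + (1 - 2*m)/(4*(-4 + m)))
-5*(1 + 4)*46 + K(1) = -5*(1 + 4)*46 + (29 - 9*1)/(4*(-4 + 1)) = -5*5*46 + (¼)*(29 - 9)/(-3) = -25*46 + (¼)*(-⅓)*20 = -1150 - 5/3 = -3455/3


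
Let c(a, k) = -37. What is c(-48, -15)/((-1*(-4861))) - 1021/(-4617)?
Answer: 4792252/22443237 ≈ 0.21353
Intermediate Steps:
c(-48, -15)/((-1*(-4861))) - 1021/(-4617) = -37/((-1*(-4861))) - 1021/(-4617) = -37/4861 - 1021*(-1/4617) = -37*1/4861 + 1021/4617 = -37/4861 + 1021/4617 = 4792252/22443237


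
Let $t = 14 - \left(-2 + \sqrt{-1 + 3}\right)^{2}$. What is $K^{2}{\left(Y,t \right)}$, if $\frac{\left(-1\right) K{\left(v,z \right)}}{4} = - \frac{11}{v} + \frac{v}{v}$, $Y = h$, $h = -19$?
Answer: $\frac{14400}{361} \approx 39.889$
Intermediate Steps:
$Y = -19$
$t = 14 - \left(-2 + \sqrt{2}\right)^{2} \approx 13.657$
$K{\left(v,z \right)} = -4 + \frac{44}{v}$ ($K{\left(v,z \right)} = - 4 \left(- \frac{11}{v} + \frac{v}{v}\right) = - 4 \left(- \frac{11}{v} + 1\right) = - 4 \left(1 - \frac{11}{v}\right) = -4 + \frac{44}{v}$)
$K^{2}{\left(Y,t \right)} = \left(-4 + \frac{44}{-19}\right)^{2} = \left(-4 + 44 \left(- \frac{1}{19}\right)\right)^{2} = \left(-4 - \frac{44}{19}\right)^{2} = \left(- \frac{120}{19}\right)^{2} = \frac{14400}{361}$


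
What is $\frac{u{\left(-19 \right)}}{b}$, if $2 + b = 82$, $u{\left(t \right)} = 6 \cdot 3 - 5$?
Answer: $\frac{13}{80} \approx 0.1625$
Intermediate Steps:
$u{\left(t \right)} = 13$ ($u{\left(t \right)} = 18 - 5 = 13$)
$b = 80$ ($b = -2 + 82 = 80$)
$\frac{u{\left(-19 \right)}}{b} = \frac{13}{80}$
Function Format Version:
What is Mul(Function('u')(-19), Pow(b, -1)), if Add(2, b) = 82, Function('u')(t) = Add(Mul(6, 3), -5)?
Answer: Rational(13, 80) ≈ 0.16250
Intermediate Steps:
Function('u')(t) = 13 (Function('u')(t) = Add(18, -5) = 13)
b = 80 (b = Add(-2, 82) = 80)
Mul(Function('u')(-19), Pow(b, -1)) = Mul(13, Pow(80, -1)) = Mul(13, Rational(1, 80)) = Rational(13, 80)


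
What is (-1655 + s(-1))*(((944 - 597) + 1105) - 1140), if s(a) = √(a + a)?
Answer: -516360 + 312*I*√2 ≈ -5.1636e+5 + 441.23*I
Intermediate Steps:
s(a) = √2*√a (s(a) = √(2*a) = √2*√a)
(-1655 + s(-1))*(((944 - 597) + 1105) - 1140) = (-1655 + √2*√(-1))*(((944 - 597) + 1105) - 1140) = (-1655 + √2*I)*((347 + 1105) - 1140) = (-1655 + I*√2)*(1452 - 1140) = (-1655 + I*√2)*312 = -516360 + 312*I*√2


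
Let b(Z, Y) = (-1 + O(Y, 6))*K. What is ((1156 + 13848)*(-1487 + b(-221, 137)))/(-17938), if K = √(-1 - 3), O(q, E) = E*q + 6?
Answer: 11155474/8969 - 12408308*I/8969 ≈ 1243.8 - 1383.5*I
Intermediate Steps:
O(q, E) = 6 + E*q
K = 2*I (K = √(-4) = 2*I ≈ 2.0*I)
b(Z, Y) = 2*I*(5 + 6*Y) (b(Z, Y) = (-1 + (6 + 6*Y))*(2*I) = (5 + 6*Y)*(2*I) = 2*I*(5 + 6*Y))
((1156 + 13848)*(-1487 + b(-221, 137)))/(-17938) = ((1156 + 13848)*(-1487 + I*(10 + 12*137)))/(-17938) = (15004*(-1487 + I*(10 + 1644)))*(-1/17938) = (15004*(-1487 + I*1654))*(-1/17938) = (15004*(-1487 + 1654*I))*(-1/17938) = (-22310948 + 24816616*I)*(-1/17938) = 11155474/8969 - 12408308*I/8969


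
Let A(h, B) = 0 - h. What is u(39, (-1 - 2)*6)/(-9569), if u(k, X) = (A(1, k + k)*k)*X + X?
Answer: -684/9569 ≈ -0.071481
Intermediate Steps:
A(h, B) = -h
u(k, X) = X - X*k (u(k, X) = ((-1*1)*k)*X + X = (-k)*X + X = -X*k + X = X - X*k)
u(39, (-1 - 2)*6)/(-9569) = (((-1 - 2)*6)*(1 - 1*39))/(-9569) = ((-3*6)*(1 - 39))*(-1/9569) = -18*(-38)*(-1/9569) = 684*(-1/9569) = -684/9569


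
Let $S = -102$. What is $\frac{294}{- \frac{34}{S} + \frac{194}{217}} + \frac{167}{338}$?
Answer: $\frac{64824605}{270062} \approx 240.04$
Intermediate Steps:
$\frac{294}{- \frac{34}{S} + \frac{194}{217}} + \frac{167}{338} = \frac{294}{- \frac{34}{-102} + \frac{194}{217}} + \frac{167}{338} = \frac{294}{\left(-34\right) \left(- \frac{1}{102}\right) + 194 \cdot \frac{1}{217}} + 167 \cdot \frac{1}{338} = \frac{294}{\frac{1}{3} + \frac{194}{217}} + \frac{167}{338} = \frac{294}{\frac{799}{651}} + \frac{167}{338} = 294 \cdot \frac{651}{799} + \frac{167}{338} = \frac{191394}{799} + \frac{167}{338} = \frac{64824605}{270062}$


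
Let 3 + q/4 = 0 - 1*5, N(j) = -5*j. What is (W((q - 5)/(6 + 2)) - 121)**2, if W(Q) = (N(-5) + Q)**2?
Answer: 354380625/4096 ≈ 86519.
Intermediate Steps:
q = -32 (q = -12 + 4*(0 - 1*5) = -12 + 4*(0 - 5) = -12 + 4*(-5) = -12 - 20 = -32)
W(Q) = (25 + Q)**2 (W(Q) = (-5*(-5) + Q)**2 = (25 + Q)**2)
(W((q - 5)/(6 + 2)) - 121)**2 = ((25 + (-32 - 5)/(6 + 2))**2 - 121)**2 = ((25 - 37/8)**2 - 121)**2 = ((163/8)**2 - 121)**2 = (26569/64 - 121)**2 = (18825/64)**2 = 354380625/4096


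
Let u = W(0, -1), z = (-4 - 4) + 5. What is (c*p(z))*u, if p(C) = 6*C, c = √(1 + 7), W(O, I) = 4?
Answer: -144*√2 ≈ -203.65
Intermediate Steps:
z = -3 (z = -8 + 5 = -3)
u = 4
c = 2*√2 (c = √8 = 2*√2 ≈ 2.8284)
(c*p(z))*u = ((2*√2)*(6*(-3)))*4 = ((2*√2)*(-18))*4 = -36*√2*4 = -144*√2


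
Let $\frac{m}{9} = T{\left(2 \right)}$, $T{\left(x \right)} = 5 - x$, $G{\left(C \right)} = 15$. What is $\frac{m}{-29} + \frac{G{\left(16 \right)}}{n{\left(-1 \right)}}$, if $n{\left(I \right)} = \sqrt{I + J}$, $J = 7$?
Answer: $- \frac{27}{29} + \frac{5 \sqrt{6}}{2} \approx 5.1927$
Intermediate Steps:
$m = 27$ ($m = 9 \left(5 - 2\right) = 9 \cdot 3 = 27$)
$n{\left(I \right)} = \sqrt{7 + I}$ ($n{\left(I \right)} = \sqrt{I + 7} = \sqrt{7 + I}$)
$\frac{m}{-29} + \frac{G{\left(16 \right)}}{n{\left(-1 \right)}} = \frac{27}{-29} + \frac{15}{\sqrt{7 - 1}} = 27 \left(- \frac{1}{29}\right) + \frac{15}{\sqrt{6}} = - \frac{27}{29} + 15 \frac{\sqrt{6}}{6} = - \frac{27}{29} + \frac{5 \sqrt{6}}{2}$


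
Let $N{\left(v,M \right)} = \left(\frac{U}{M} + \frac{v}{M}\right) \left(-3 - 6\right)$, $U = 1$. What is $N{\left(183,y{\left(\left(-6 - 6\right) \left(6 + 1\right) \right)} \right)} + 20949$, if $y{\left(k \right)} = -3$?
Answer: $21501$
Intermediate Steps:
$N{\left(v,M \right)} = - \frac{9}{M} - \frac{9 v}{M}$ ($N{\left(v,M \right)} = \left(1 \frac{1}{M} + \frac{v}{M}\right) \left(-3 - 6\right) = \left(\frac{1}{M} + \frac{v}{M}\right) \left(-9\right) = - \frac{9}{M} - \frac{9 v}{M}$)
$N{\left(183,y{\left(\left(-6 - 6\right) \left(6 + 1\right) \right)} \right)} + 20949 = \frac{9 \left(-1 - 183\right)}{-3} + 20949 = 9 \left(- \frac{1}{3}\right) \left(-1 - 183\right) + 20949 = 9 \left(- \frac{1}{3}\right) \left(-184\right) + 20949 = 552 + 20949 = 21501$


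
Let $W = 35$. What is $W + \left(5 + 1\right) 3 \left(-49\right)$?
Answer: $-847$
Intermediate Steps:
$W + \left(5 + 1\right) 3 \left(-49\right) = 35 + \left(5 + 1\right) 3 \left(-49\right) = 35 + 6 \cdot 3 \left(-49\right) = 35 + 18 \left(-49\right) = 35 - 882 = -847$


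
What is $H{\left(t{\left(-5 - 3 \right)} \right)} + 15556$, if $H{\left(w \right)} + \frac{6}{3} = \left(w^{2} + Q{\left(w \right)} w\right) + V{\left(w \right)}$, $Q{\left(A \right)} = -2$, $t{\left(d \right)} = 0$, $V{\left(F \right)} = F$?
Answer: $15554$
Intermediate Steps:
$H{\left(w \right)} = -2 + w^{2} - w$ ($H{\left(w \right)} = -2 + \left(\left(w^{2} - 2 w\right) + w\right) = -2 + \left(w^{2} - w\right) = -2 + w^{2} - w$)
$H{\left(t{\left(-5 - 3 \right)} \right)} + 15556 = \left(-2 + 0^{2} - 0\right) + 15556 = \left(-2 + 0 + 0\right) + 15556 = -2 + 15556 = 15554$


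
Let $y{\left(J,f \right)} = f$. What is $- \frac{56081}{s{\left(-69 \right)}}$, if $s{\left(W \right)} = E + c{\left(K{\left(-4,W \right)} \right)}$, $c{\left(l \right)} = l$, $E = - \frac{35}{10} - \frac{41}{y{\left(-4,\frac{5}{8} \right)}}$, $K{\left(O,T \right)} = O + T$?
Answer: $\frac{560810}{1421} \approx 394.66$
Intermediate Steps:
$E = - \frac{691}{10}$ ($E = - \frac{35}{10} - \frac{41}{5 \cdot \frac{1}{8}} = \left(-35\right) \frac{1}{10} - \frac{41}{5 \cdot \frac{1}{8}} = - \frac{7}{2} - \frac{41}{\frac{5}{8}} = - \frac{7}{2} - \frac{328}{5} = - \frac{691}{10} \approx -69.1$)
$s{\left(W \right)} = - \frac{731}{10} + W$ ($s{\left(W \right)} = - \frac{691}{10} + \left(-4 + W\right) = - \frac{731}{10} + W$)
$- \frac{56081}{s{\left(-69 \right)}} = - \frac{56081}{- \frac{731}{10} - 69} = - \frac{56081}{- \frac{1421}{10}} = \left(-56081\right) \left(- \frac{10}{1421}\right) = \frac{560810}{1421}$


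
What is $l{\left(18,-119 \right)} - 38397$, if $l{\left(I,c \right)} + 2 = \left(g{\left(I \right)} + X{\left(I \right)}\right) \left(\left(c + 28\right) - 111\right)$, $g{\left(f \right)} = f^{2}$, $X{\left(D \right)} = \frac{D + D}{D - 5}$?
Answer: $- \frac{1357283}{13} \approx -1.0441 \cdot 10^{5}$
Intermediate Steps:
$X{\left(D \right)} = \frac{2 D}{-5 + D}$
$l{\left(I,c \right)} = -2 + \left(-83 + c\right) \left(I^{2} + \frac{2 I}{-5 + I}\right)$ ($l{\left(I,c \right)} = -2 + \left(I^{2} + \frac{2 I}{-5 + I}\right) \left(\left(c + 28\right) - 111\right) = -2 + \left(I^{2} + \frac{2 I}{-5 + I}\right) \left(\left(28 + c\right) - 111\right) = -2 + \left(I^{2} + \frac{2 I}{-5 + I}\right) \left(-83 + c\right) = -2 + \left(-83 + c\right) \left(I^{2} + \frac{2 I}{-5 + I}\right)$)
$l{\left(18,-119 \right)} - 38397 = \frac{\left(-166\right) 18 + \left(-5 + 18\right) \left(-2 - 83 \cdot 18^{2} - 119 \cdot 18^{2}\right) + 2 \cdot 18 \left(-119\right)}{-5 + 18} - 38397 = \frac{-2988 + 13 \left(-2 - 26892 - 38556\right) - 4284}{13} - 38397 = \frac{-2988 + 13 \left(-65450\right) - 4284}{13} - 38397 = \frac{-2988 - 850850 - 4284}{13} - 38397 = \frac{1}{13} \left(-858122\right) - 38397 = - \frac{858122}{13} - 38397 = - \frac{1357283}{13}$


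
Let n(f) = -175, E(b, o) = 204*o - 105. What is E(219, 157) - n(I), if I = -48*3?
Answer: 32098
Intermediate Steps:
I = -144
E(b, o) = -105 + 204*o
E(219, 157) - n(I) = (-105 + 204*157) - 1*(-175) = (-105 + 32028) + 175 = 31923 + 175 = 32098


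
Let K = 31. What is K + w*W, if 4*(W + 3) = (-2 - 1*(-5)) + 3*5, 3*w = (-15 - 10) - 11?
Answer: 13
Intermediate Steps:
w = -12 (w = ((-15 - 10) - 11)/3 = (-25 - 11)/3 = (⅓)*(-36) = -12)
W = 3/2 (W = -3 + ((-2 - 1*(-5)) + 3*5)/4 = -3 + ((-2 + 5) + 15)/4 = -3 + (3 + 15)/4 = -3 + (¼)*18 = -3 + 9/2 = 3/2 ≈ 1.5000)
K + w*W = 31 - 12*3/2 = 31 - 18 = 13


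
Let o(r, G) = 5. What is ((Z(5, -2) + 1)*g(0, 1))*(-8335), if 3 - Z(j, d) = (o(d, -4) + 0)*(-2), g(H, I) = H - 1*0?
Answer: 0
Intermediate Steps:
g(H, I) = H (g(H, I) = H + 0 = H)
Z(j, d) = 13 (Z(j, d) = 3 - (5 + 0)*(-2) = 3 - 5*(-2) = 3 - 1*(-10) = 3 + 10 = 13)
((Z(5, -2) + 1)*g(0, 1))*(-8335) = ((13 + 1)*0)*(-8335) = (14*0)*(-8335) = 0*(-8335) = 0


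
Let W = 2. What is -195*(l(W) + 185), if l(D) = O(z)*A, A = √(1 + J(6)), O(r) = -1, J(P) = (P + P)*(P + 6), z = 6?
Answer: -36075 + 195*√145 ≈ -33727.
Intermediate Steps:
J(P) = 2*P*(6 + P) (J(P) = (2*P)*(6 + P) = 2*P*(6 + P))
A = √145 (A = √(1 + 2*6*(6 + 6)) = √(1 + 2*6*12) = √(1 + 144) = √145 ≈ 12.042)
l(D) = -√145
-195*(l(W) + 185) = -195*(-√145 + 185) = -195*(185 - √145) = -36075 + 195*√145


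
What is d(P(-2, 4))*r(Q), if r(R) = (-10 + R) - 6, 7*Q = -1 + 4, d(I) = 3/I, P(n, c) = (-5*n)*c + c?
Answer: -327/308 ≈ -1.0617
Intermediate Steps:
P(n, c) = c - 5*c*n (P(n, c) = -5*c*n + c = c - 5*c*n)
Q = 3/7 (Q = (-1 + 4)/7 = (1/7)*3 = 3/7 ≈ 0.42857)
r(R) = -16 + R
d(P(-2, 4))*r(Q) = (3/((4*(1 - 5*(-2)))))*(-16 + 3/7) = (3/((4*(1 + 10))))*(-109/7) = (3/((4*11)))*(-109/7) = (3/44)*(-109/7) = -327/308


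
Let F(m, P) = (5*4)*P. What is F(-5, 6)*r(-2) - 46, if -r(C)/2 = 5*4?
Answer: -4846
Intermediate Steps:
r(C) = -40 (r(C) = -10*4 = -2*20 = -40)
F(m, P) = 20*P
F(-5, 6)*r(-2) - 46 = (20*6)*(-40) - 46 = 120*(-40) - 46 = -4800 - 46 = -4846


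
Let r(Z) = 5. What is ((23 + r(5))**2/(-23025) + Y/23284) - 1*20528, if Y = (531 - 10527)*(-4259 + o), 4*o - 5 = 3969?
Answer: -5126893938503/268057050 ≈ -19126.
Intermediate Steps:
o = 1987/2 (o = 5/4 + (1/4)*3969 = 5/4 + 3969/4 = 1987/2 ≈ 993.50)
Y = 32641938 (Y = (531 - 10527)*(-4259 + 1987/2) = -9996*(-6531/2) = 32641938)
((23 + r(5))**2/(-23025) + Y/23284) - 1*20528 = ((23 + 5)**2/(-23025) + 32641938/23284) - 1*20528 = (28**2*(-1/23025) + 32641938*(1/23284)) - 20528 = (784*(-1/23025) + 16320969/11642) - 20528 = (-784/23025 + 16320969/11642) - 20528 = 375781183897/268057050 - 20528 = -5126893938503/268057050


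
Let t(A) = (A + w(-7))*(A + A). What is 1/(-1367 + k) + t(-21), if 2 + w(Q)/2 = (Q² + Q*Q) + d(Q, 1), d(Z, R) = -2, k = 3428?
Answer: -14455853/2061 ≈ -7014.0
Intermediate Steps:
w(Q) = -8 + 4*Q² (w(Q) = -4 + 2*((Q² + Q*Q) - 2) = -4 + 2*((Q² + Q²) - 2) = -4 + 2*(2*Q² - 2) = -4 + 2*(-2 + 2*Q²) = -4 + (-4 + 4*Q²) = -8 + 4*Q²)
t(A) = 2*A*(188 + A) (t(A) = (A + (-8 + 4*(-7)²))*(A + A) = (A + (-8 + 4*49))*(2*A) = (A + (-8 + 196))*(2*A) = (A + 188)*(2*A) = (188 + A)*(2*A) = 2*A*(188 + A))
1/(-1367 + k) + t(-21) = 1/(-1367 + 3428) + 2*(-21)*(188 - 21) = 1/2061 + 2*(-21)*167 = 1/2061 - 7014 = -14455853/2061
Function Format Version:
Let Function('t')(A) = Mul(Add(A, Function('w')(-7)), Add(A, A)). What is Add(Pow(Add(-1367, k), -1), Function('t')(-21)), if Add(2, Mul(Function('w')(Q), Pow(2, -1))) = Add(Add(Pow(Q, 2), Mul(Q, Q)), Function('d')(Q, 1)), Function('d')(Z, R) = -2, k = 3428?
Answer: Rational(-14455853, 2061) ≈ -7014.0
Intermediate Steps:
Function('w')(Q) = Add(-8, Mul(4, Pow(Q, 2))) (Function('w')(Q) = Add(-4, Mul(2, Add(Add(Pow(Q, 2), Mul(Q, Q)), -2))) = Add(-4, Mul(2, Add(Add(Pow(Q, 2), Pow(Q, 2)), -2))) = Add(-4, Mul(2, Add(Mul(2, Pow(Q, 2)), -2))) = Add(-4, Mul(2, Add(-2, Mul(2, Pow(Q, 2))))) = Add(-4, Add(-4, Mul(4, Pow(Q, 2)))) = Add(-8, Mul(4, Pow(Q, 2))))
Function('t')(A) = Mul(2, A, Add(188, A)) (Function('t')(A) = Mul(Add(A, Add(-8, Mul(4, Pow(-7, 2)))), Add(A, A)) = Mul(Add(A, Add(-8, Mul(4, 49))), Mul(2, A)) = Mul(Add(A, Add(-8, 196)), Mul(2, A)) = Mul(Add(A, 188), Mul(2, A)) = Mul(Add(188, A), Mul(2, A)) = Mul(2, A, Add(188, A)))
Add(Pow(Add(-1367, k), -1), Function('t')(-21)) = Add(Pow(Add(-1367, 3428), -1), Mul(2, -21, Add(188, -21))) = Add(Pow(2061, -1), Mul(2, -21, 167)) = Add(Rational(1, 2061), -7014) = Rational(-14455853, 2061)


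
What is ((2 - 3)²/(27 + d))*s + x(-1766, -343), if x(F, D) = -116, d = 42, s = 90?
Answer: -2638/23 ≈ -114.70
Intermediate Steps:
((2 - 3)²/(27 + d))*s + x(-1766, -343) = ((2 - 3)²/(27 + 42))*90 - 116 = ((-1)²/69)*90 - 116 = ((1/69)*1)*90 - 116 = (1/69)*90 - 116 = 30/23 - 116 = -2638/23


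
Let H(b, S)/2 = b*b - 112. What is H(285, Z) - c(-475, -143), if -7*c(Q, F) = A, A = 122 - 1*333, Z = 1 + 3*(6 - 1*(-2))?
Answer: 1135371/7 ≈ 1.6220e+5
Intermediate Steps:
Z = 25 (Z = 1 + 3*(6 + 2) = 1 + 3*8 = 1 + 24 = 25)
H(b, S) = -224 + 2*b**2 (H(b, S) = 2*(b*b - 112) = 2*(b**2 - 112) = 2*(-112 + b**2) = -224 + 2*b**2)
A = -211 (A = 122 - 333 = -211)
c(Q, F) = 211/7 (c(Q, F) = -1/7*(-211) = 211/7)
H(285, Z) - c(-475, -143) = (-224 + 2*285**2) - 1*211/7 = (-224 + 2*81225) - 211/7 = (-224 + 162450) - 211/7 = 162226 - 211/7 = 1135371/7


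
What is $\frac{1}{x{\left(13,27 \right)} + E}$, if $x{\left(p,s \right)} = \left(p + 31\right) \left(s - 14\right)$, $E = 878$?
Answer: $\frac{1}{1450} \approx 0.00068966$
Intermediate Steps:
$x{\left(p,s \right)} = \left(-14 + s\right) \left(31 + p\right)$ ($x{\left(p,s \right)} = \left(31 + p\right) \left(-14 + s\right) = \left(-14 + s\right) \left(31 + p\right)$)
$\frac{1}{x{\left(13,27 \right)} + E} = \frac{1}{\left(-434 - 182 + 31 \cdot 27 + 13 \cdot 27\right) + 878} = \frac{1}{\left(-434 - 182 + 837 + 351\right) + 878} = \frac{1}{572 + 878} = \frac{1}{1450}$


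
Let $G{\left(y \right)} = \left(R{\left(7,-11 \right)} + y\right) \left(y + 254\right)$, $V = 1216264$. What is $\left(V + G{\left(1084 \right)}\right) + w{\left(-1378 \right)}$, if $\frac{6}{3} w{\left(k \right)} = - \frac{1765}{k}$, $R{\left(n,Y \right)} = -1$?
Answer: $\frac{7345618173}{2756} \approx 2.6653 \cdot 10^{6}$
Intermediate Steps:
$w{\left(k \right)} = - \frac{1765}{2 k}$ ($w{\left(k \right)} = \frac{\left(-1765\right) \frac{1}{k}}{2} = - \frac{1765}{2 k}$)
$G{\left(y \right)} = \left(-1 + y\right) \left(254 + y\right)$ ($G{\left(y \right)} = \left(-1 + y\right) \left(y + 254\right) = \left(-1 + y\right) \left(254 + y\right)$)
$\left(V + G{\left(1084 \right)}\right) + w{\left(-1378 \right)} = \left(1216264 + \left(-254 + 1084^{2} + 253 \cdot 1084\right)\right) - \frac{1765}{2 \left(-1378\right)} = \left(1216264 + \left(-254 + 1175056 + 274252\right)\right) - - \frac{1765}{2756} = \left(1216264 + 1449054\right) + \frac{1765}{2756} = 2665318 + \frac{1765}{2756} = \frac{7345618173}{2756}$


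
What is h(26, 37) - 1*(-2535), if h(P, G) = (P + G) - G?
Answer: 2561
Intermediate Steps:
h(P, G) = P (h(P, G) = (G + P) - G = P)
h(26, 37) - 1*(-2535) = 26 - 1*(-2535) = 26 + 2535 = 2561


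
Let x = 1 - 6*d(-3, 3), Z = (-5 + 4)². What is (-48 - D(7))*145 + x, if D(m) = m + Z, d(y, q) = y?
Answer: -8101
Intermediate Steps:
Z = 1 (Z = (-1)² = 1)
x = 19 (x = 1 - 6*(-3) = 1 + 18 = 19)
D(m) = 1 + m (D(m) = m + 1 = 1 + m)
(-48 - D(7))*145 + x = (-48 - (1 + 7))*145 + 19 = (-48 - 1*8)*145 + 19 = (-48 - 8)*145 + 19 = -56*145 + 19 = -8120 + 19 = -8101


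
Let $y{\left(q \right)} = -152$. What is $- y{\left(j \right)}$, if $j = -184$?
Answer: $152$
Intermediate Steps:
$- y{\left(j \right)} = \left(-1\right) \left(-152\right) = 152$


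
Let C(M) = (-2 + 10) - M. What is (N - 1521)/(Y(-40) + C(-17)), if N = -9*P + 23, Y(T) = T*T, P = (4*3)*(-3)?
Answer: -1174/1625 ≈ -0.72246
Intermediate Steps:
C(M) = 8 - M
P = -36 (P = 12*(-3) = -36)
Y(T) = T²
N = 347 (N = -9*(-36) + 23 = 324 + 23 = 347)
(N - 1521)/(Y(-40) + C(-17)) = (347 - 1521)/((-40)² + (8 - 1*(-17))) = -1174/(1600 + (8 + 17)) = -1174/(1600 + 25) = -1174/1625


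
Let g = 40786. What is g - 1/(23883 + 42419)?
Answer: 2704193371/66302 ≈ 40786.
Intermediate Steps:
g - 1/(23883 + 42419) = 40786 - 1/(23883 + 42419) = 40786 - 1/66302 = 2704193371/66302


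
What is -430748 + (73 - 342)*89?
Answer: -454689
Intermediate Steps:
-430748 + (73 - 342)*89 = -430748 - 269*89 = -430748 - 23941 = -454689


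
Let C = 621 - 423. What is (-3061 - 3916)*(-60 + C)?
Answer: -962826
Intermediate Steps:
C = 198
(-3061 - 3916)*(-60 + C) = (-3061 - 3916)*(-60 + 198) = -6977*138 = -962826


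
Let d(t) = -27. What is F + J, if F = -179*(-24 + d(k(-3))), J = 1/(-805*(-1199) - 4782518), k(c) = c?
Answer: 34848341666/3817323 ≈ 9129.0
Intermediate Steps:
J = -1/3817323 (J = 1/(965195 - 4782518) = 1/(-3817323) = -1/3817323 ≈ -2.6196e-7)
F = 9129 (F = -179*(-24 - 27) = -179*(-51) = 9129)
F + J = 9129 - 1/3817323 = 34848341666/3817323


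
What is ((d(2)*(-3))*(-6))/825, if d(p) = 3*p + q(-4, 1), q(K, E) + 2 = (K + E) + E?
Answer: 12/275 ≈ 0.043636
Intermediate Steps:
q(K, E) = -2 + K + 2*E (q(K, E) = -2 + ((K + E) + E) = -2 + ((E + K) + E) = -2 + (K + 2*E) = -2 + K + 2*E)
d(p) = -4 + 3*p (d(p) = 3*p + (-2 - 4 + 2*1) = 3*p + (-2 - 4 + 2) = 3*p - 4 = -4 + 3*p)
((d(2)*(-3))*(-6))/825 = (((-4 + 3*2)*(-3))*(-6))/825 = (((-4 + 6)*(-3))*(-6))*(1/825) = ((2*(-3))*(-6))*(1/825) = -6*(-6)*(1/825) = 36*(1/825) = 12/275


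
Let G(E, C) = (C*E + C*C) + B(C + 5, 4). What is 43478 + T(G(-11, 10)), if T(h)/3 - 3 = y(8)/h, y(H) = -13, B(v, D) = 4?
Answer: 86987/2 ≈ 43494.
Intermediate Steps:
G(E, C) = 4 + C² + C*E (G(E, C) = (C*E + C*C) + 4 = (C*E + C²) + 4 = (C² + C*E) + 4 = 4 + C² + C*E)
T(h) = 9 - 39/h (T(h) = 9 + 3*(-13/h) = 9 - 39/h)
43478 + T(G(-11, 10)) = 43478 + (9 - 39/(4 + 10² + 10*(-11))) = 43478 + (9 - 39/(4 + 100 - 110)) = 43478 + (9 - 39/(-6)) = 43478 + (9 - 39*(-⅙)) = 43478 + (9 + 13/2) = 43478 + 31/2 = 86987/2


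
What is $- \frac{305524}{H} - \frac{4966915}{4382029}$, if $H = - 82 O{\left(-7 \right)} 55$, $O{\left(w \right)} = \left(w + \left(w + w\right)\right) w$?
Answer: $- \frac{977050304677}{1452576883065} \approx -0.67263$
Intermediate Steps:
$O{\left(w \right)} = 3 w^{2}$ ($O{\left(w \right)} = \left(w + 2 w\right) w = 3 w w = 3 w^{2}$)
$H = -662970$ ($H = - 82 \cdot 3 \left(-7\right)^{2} \cdot 55 = - 82 \cdot 3 \cdot 49 \cdot 55 = \left(-82\right) 147 \cdot 55 = \left(-12054\right) 55 = -662970$)
$- \frac{305524}{H} - \frac{4966915}{4382029} = - \frac{305524}{-662970} - \frac{4966915}{4382029} = \left(-305524\right) \left(- \frac{1}{662970}\right) - \frac{4966915}{4382029} = \frac{152762}{331485} - \frac{4966915}{4382029} = - \frac{977050304677}{1452576883065}$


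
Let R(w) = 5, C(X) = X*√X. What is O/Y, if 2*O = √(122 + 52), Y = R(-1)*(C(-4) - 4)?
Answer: √174*(-1 + 2*I)/200 ≈ -0.065955 + 0.13191*I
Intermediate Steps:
C(X) = X^(3/2)
Y = -20 - 40*I (Y = 5*((-4)^(3/2) - 4) = 5*(-8*I - 4) = 5*(-4 - 8*I) = -20 - 40*I ≈ -20.0 - 40.0*I)
O = √174/2 (O = √(122 + 52)/2 = √174/2 ≈ 6.5955)
O/Y = (√174/2)/(-20 - 40*I) = ((-20 + 40*I)/2000)*(√174/2) = √174*(-20 + 40*I)/4000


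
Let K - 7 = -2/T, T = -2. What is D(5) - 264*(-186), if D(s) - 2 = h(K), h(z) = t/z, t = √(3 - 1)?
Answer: 49106 + √2/8 ≈ 49106.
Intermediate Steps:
K = 8 (K = 7 - 2/(-2) = 7 - 2*(-½) = 7 + 1 = 8)
t = √2 ≈ 1.4142
h(z) = √2/z
D(s) = 2 + √2/8
D(5) - 264*(-186) = (2 + √2/8) - 264*(-186) = (2 + √2/8) + 49104 = 49106 + √2/8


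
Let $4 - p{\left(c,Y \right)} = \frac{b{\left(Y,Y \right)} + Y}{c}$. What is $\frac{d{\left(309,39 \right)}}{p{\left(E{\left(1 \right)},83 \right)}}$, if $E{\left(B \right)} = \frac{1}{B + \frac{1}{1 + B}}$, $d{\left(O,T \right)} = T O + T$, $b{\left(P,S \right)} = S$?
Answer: $- \frac{2418}{49} \approx -49.347$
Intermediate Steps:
$d{\left(O,T \right)} = T + O T$ ($d{\left(O,T \right)} = O T + T = T + O T$)
$p{\left(c,Y \right)} = 4 - \frac{2 Y}{c}$ ($p{\left(c,Y \right)} = 4 - \frac{Y + Y}{c} = 4 - \frac{2 Y}{c}$)
$\frac{d{\left(309,39 \right)}}{p{\left(E{\left(1 \right)},83 \right)}} = \frac{39 \left(1 + 309\right)}{4 - \frac{166}{\frac{1}{1 + 1 + 1^{2}} \left(1 + 1\right)}} = \frac{39 \cdot 310}{4 - \frac{166}{\frac{1}{1 + 1 + 1} \cdot 2}} = \frac{12090}{4 - \frac{166}{\frac{1}{3} \cdot 2}} = \frac{12090}{4 - \frac{166}{\frac{2}{3}}} = \frac{12090}{4 - 166 \cdot \frac{3}{2}} = \frac{12090}{4 - 249} = \frac{12090}{-245} = 12090 \left(- \frac{1}{245}\right) = - \frac{2418}{49}$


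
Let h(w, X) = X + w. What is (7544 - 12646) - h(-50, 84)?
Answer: -5136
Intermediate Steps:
(7544 - 12646) - h(-50, 84) = (7544 - 12646) - (84 - 50) = -5102 - 1*34 = -5102 - 34 = -5136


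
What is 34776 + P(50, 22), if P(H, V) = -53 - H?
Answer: 34673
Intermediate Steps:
34776 + P(50, 22) = 34776 + (-53 - 1*50) = 34776 + (-53 - 50) = 34776 - 103 = 34673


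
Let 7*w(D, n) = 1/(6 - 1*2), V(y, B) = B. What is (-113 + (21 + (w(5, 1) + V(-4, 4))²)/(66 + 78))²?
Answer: 162002365840225/12745506816 ≈ 12711.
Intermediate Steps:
w(D, n) = 1/28 (w(D, n) = 1/(7*(6 - 1*2)) = 1/(7*(6 - 2)) = (⅐)/4 = (⅐)*(¼) = 1/28)
(-113 + (21 + (w(5, 1) + V(-4, 4))²)/(66 + 78))² = (-113 + (21 + (1/28 + 4)²)/(66 + 78))² = (-113 + (21 + (113/28)²)/144)² = (-113 + (21 + 12769/784)*(1/144))² = (-113 + (29233/784)*(1/144))² = (-113 + 29233/112896)² = (-12728015/112896)² = 162002365840225/12745506816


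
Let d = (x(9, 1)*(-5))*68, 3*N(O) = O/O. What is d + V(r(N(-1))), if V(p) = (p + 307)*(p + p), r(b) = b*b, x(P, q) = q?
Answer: -22012/81 ≈ -271.75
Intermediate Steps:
N(O) = ⅓ (N(O) = (O/O)/3 = (⅓)*1 = ⅓)
r(b) = b²
V(p) = 2*p*(307 + p) (V(p) = (307 + p)*(2*p) = 2*p*(307 + p))
d = -340 (d = (1*(-5))*68 = -5*68 = -340)
d + V(r(N(-1))) = -340 + 2*(⅓)²*(307 + (⅓)²) = -340 + 2*(⅑)*(307 + ⅑) = -340 + 2*(⅑)*(2764/9) = -340 + 5528/81 = -22012/81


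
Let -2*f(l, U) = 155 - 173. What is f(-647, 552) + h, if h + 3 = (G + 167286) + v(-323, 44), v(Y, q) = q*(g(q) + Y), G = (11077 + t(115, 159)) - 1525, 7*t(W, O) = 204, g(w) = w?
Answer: 1152180/7 ≈ 1.6460e+5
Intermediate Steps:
t(W, O) = 204/7 (t(W, O) = (⅐)*204 = 204/7)
G = 67068/7 (G = (11077 + 204/7) - 1525 = 77743/7 - 1525 = 67068/7 ≈ 9581.1)
v(Y, q) = q*(Y + q) (v(Y, q) = q*(q + Y) = q*(Y + q))
f(l, U) = 9 (f(l, U) = -(155 - 173)/2 = -½*(-18) = 9)
h = 1152117/7 (h = -3 + ((67068/7 + 167286) + 44*(-323 + 44)) = -3 + (1238070/7 + 44*(-279)) = -3 + (1238070/7 - 12276) = -3 + 1152138/7 = 1152117/7 ≈ 1.6459e+5)
f(-647, 552) + h = 9 + 1152117/7 = 1152180/7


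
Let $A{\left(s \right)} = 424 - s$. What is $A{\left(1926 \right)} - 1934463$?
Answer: $-1935965$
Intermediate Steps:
$A{\left(1926 \right)} - 1934463 = \left(424 - 1926\right) - 1934463 = -1502 - 1934463 = -1935965$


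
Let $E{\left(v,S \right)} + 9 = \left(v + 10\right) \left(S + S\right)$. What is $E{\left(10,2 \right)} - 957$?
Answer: $-886$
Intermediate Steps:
$E{\left(v,S \right)} = -9 + 2 S \left(10 + v\right)$ ($E{\left(v,S \right)} = -9 + \left(v + 10\right) \left(S + S\right) = -9 + \left(10 + v\right) 2 S = -9 + 2 S \left(10 + v\right)$)
$E{\left(10,2 \right)} - 957 = \left(-9 + 20 \cdot 2 + 2 \cdot 2 \cdot 10\right) - 957 = \left(-9 + 40 + 40\right) - 957 = 71 - 957 = -886$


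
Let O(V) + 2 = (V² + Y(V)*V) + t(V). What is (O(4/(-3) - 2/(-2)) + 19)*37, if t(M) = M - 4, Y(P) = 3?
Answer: 3922/9 ≈ 435.78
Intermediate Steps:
t(M) = -4 + M
O(V) = -6 + V² + 4*V (O(V) = -2 + ((V² + 3*V) + (-4 + V)) = -2 + (-4 + V² + 4*V) = -6 + V² + 4*V)
(O(4/(-3) - 2/(-2)) + 19)*37 = ((-6 + (4/(-3) - 2/(-2))² + 4*(4/(-3) - 2/(-2))) + 19)*37 = ((-6 + (4*(-⅓) - 2*(-½))² + 4*(4*(-⅓) - 2*(-½))) + 19)*37 = ((-6 + (-4/3 + 1)² + 4*(-4/3 + 1)) + 19)*37 = ((-6 + (-⅓)² + 4*(-⅓)) + 19)*37 = ((-6 + ⅑ - 4/3) + 19)*37 = (-65/9 + 19)*37 = (106/9)*37 = 3922/9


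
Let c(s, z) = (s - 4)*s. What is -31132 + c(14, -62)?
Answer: -30992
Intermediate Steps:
c(s, z) = s*(-4 + s) (c(s, z) = (-4 + s)*s = s*(-4 + s))
-31132 + c(14, -62) = -31132 + 14*(-4 + 14) = -31132 + 14*10 = -31132 + 140 = -30992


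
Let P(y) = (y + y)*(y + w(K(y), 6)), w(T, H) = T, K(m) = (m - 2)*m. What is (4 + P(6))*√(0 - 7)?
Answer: 364*I*√7 ≈ 963.05*I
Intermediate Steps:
K(m) = m*(-2 + m) (K(m) = (-2 + m)*m = m*(-2 + m))
P(y) = 2*y*(y + y*(-2 + y)) (P(y) = (y + y)*(y + y*(-2 + y)) = (2*y)*(y + y*(-2 + y)) = 2*y*(y + y*(-2 + y)))
(4 + P(6))*√(0 - 7) = (4 + 2*6²*(-1 + 6))*√(0 - 7) = (4 + 2*36*5)*√(-7) = (4 + 360)*(I*√7) = 364*(I*√7) = 364*I*√7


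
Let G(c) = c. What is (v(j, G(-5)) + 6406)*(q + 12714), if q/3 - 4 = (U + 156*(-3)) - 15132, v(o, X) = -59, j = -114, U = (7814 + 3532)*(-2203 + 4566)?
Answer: 510284328840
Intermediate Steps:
U = 26810598 (U = 11346*2363 = 26810598)
q = 80385006 (q = 12 + 3*((26810598 + 156*(-3)) - 15132) = 12 + 3*((26810598 - 468) - 15132) = 12 + 3*(26810130 - 15132) = 12 + 3*26794998 = 12 + 80384994 = 80385006)
(v(j, G(-5)) + 6406)*(q + 12714) = (-59 + 6406)*(80385006 + 12714) = 6347*80397720 = 510284328840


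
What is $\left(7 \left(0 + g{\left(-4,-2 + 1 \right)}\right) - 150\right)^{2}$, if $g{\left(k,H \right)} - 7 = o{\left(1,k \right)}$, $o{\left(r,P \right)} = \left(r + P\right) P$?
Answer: $289$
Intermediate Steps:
$o{\left(r,P \right)} = P \left(P + r\right)$ ($o{\left(r,P \right)} = \left(P + r\right) P = P \left(P + r\right)$)
$g{\left(k,H \right)} = 7 + k \left(1 + k\right)$ ($g{\left(k,H \right)} = 7 + k \left(k + 1\right) = 7 + k \left(1 + k\right)$)
$\left(7 \left(0 + g{\left(-4,-2 + 1 \right)}\right) - 150\right)^{2} = \left(7 \left(0 - \left(-7 + 4 \left(1 - 4\right)\right)\right) - 150\right)^{2} = \left(7 \left(0 + \left(7 - -12\right)\right) - 150\right)^{2} = \left(7 \left(0 + \left(7 + 12\right)\right) - 150\right)^{2} = \left(7 \left(0 + 19\right) - 150\right)^{2} = \left(7 \cdot 19 - 150\right)^{2} = \left(133 - 150\right)^{2} = \left(-17\right)^{2} = 289$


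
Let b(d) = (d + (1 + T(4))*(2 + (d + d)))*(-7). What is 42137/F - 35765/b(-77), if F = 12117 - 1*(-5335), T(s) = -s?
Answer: 735960241/46300156 ≈ 15.895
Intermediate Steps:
b(d) = 42 + 35*d (b(d) = (d + (1 - 1*4)*(2 + (d + d)))*(-7) = (d + (1 - 4)*(2 + 2*d))*(-7) = (d - 3*(2 + 2*d))*(-7) = (d + (-6 - 6*d))*(-7) = (-6 - 5*d)*(-7) = 42 + 35*d)
F = 17452 (F = 12117 + 5335 = 17452)
42137/F - 35765/b(-77) = 42137/17452 - 35765/(42 + 35*(-77)) = 42137*(1/17452) - 35765/(42 - 2695) = 42137/17452 - 35765/(-2653) = 42137/17452 - 35765*(-1/2653) = 42137/17452 + 35765/2653 = 735960241/46300156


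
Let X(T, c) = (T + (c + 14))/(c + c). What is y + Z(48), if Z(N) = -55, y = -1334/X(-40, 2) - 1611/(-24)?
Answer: 5627/24 ≈ 234.46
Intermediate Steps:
X(T, c) = (14 + T + c)/(2*c) (X(T, c) = (T + (14 + c))/((2*c)) = (14 + T + c)*(1/(2*c)) = (14 + T + c)/(2*c))
y = 6947/24 (y = -1334*4/(14 - 40 + 2) - 1611/(-24) = -1334/((1/2)*(1/2)*(-24)) - 1611*(-1/24) = -1334/(-6) + 537/8 = -1334*(-1/6) + 537/8 = 667/3 + 537/8 = 6947/24 ≈ 289.46)
y + Z(48) = 6947/24 - 55 = 5627/24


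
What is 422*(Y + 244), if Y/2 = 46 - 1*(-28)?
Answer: 165424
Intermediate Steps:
Y = 148 (Y = 2*(46 - 1*(-28)) = 2*(46 + 28) = 2*74 = 148)
422*(Y + 244) = 422*(148 + 244) = 422*392 = 165424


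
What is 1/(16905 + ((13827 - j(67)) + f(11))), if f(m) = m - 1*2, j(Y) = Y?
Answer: 1/30674 ≈ 3.2601e-5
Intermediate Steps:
f(m) = -2 + m (f(m) = m - 2 = -2 + m)
1/(16905 + ((13827 - j(67)) + f(11))) = 1/(16905 + ((13827 - 1*67) + (-2 + 11))) = 1/(16905 + ((13827 - 67) + 9)) = 1/(16905 + (13760 + 9)) = 1/(16905 + 13769) = 1/30674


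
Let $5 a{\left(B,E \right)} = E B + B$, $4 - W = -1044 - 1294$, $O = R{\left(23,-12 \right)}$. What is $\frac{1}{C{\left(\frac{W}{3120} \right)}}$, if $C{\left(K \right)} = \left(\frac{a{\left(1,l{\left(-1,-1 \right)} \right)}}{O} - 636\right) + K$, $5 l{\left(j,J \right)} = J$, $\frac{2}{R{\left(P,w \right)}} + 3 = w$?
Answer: $- \frac{1560}{992861} \approx -0.0015712$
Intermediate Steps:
$R{\left(P,w \right)} = \frac{2}{-3 + w}$
$l{\left(j,J \right)} = \frac{J}{5}$
$O = - \frac{2}{15}$ ($O = \frac{2}{-3 - 12} = \frac{2}{-15} = 2 \left(- \frac{1}{15}\right) = - \frac{2}{15} \approx -0.13333$)
$W = 2342$ ($W = 4 - \left(-1044 - 1294\right) = 4 - -2338 = 4 + 2338 = 2342$)
$a{\left(B,E \right)} = \frac{B}{5} + \frac{B E}{5}$ ($a{\left(B,E \right)} = \frac{E B + B}{5} = \frac{B E + B}{5} = \frac{B + B E}{5} = \frac{B}{5} + \frac{B E}{5}$)
$C{\left(K \right)} = - \frac{3186}{5} + K$ ($C{\left(K \right)} = \left(\frac{\frac{1}{5} \cdot 1 \left(1 + \frac{1}{5} \left(-1\right)\right)}{- \frac{2}{15}} - 636\right) + K = \left(\frac{1}{5} \cdot 1 \left(1 - \frac{1}{5}\right) \left(- \frac{15}{2}\right) - 636\right) + K = \left(\frac{1}{5} \cdot 1 \cdot \frac{4}{5} \left(- \frac{15}{2}\right) - 636\right) + K = \left(\frac{4}{25} \left(- \frac{15}{2}\right) - 636\right) + K = \left(- \frac{6}{5} - 636\right) + K = - \frac{3186}{5} + K$)
$\frac{1}{C{\left(\frac{W}{3120} \right)}} = \frac{1}{- \frac{3186}{5} + \frac{2342}{3120}} = \frac{1}{- \frac{3186}{5} + 2342 \cdot \frac{1}{3120}} = \frac{1}{- \frac{3186}{5} + \frac{1171}{1560}} = \frac{1}{- \frac{992861}{1560}} = - \frac{1560}{992861}$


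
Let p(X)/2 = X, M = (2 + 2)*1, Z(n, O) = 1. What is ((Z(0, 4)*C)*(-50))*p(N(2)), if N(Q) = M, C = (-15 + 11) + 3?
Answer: 400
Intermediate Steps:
C = -1 (C = -4 + 3 = -1)
M = 4 (M = 4*1 = 4)
N(Q) = 4
p(X) = 2*X
((Z(0, 4)*C)*(-50))*p(N(2)) = ((1*(-1))*(-50))*(2*4) = -1*(-50)*8 = 50*8 = 400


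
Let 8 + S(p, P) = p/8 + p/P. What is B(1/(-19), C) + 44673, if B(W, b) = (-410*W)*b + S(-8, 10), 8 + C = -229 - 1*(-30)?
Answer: 3818654/95 ≈ 40196.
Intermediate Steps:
S(p, P) = -8 + p/8 + p/P (S(p, P) = -8 + (p/8 + p/P) = -8 + p/8 + p/P)
C = -207 (C = -8 + (-229 - 1*(-30)) = -8 + (-229 + 30) = -8 - 199 = -207)
B(W, b) = -49/5 - 410*W*b (B(W, b) = (-410*W)*b + (-8 + (⅛)*(-8) - 8/10) = -410*W*b + (-8 - 1 - 8*⅒) = -410*W*b + (-8 - 1 - ⅘) = -410*W*b - 49/5 = -49/5 - 410*W*b)
B(1/(-19), C) + 44673 = (-49/5 - 410*(-207)/(-19)) + 44673 = (-49/5 - 410*(-1/19)*(-207)) + 44673 = (-49/5 - 84870/19) + 44673 = -425281/95 + 44673 = 3818654/95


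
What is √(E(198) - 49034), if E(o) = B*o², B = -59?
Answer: I*√2362070 ≈ 1536.9*I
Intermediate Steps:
E(o) = -59*o²
√(E(198) - 49034) = √(-59*198² - 49034) = √(-59*39204 - 49034) = √(-2313036 - 49034) = √(-2362070) = I*√2362070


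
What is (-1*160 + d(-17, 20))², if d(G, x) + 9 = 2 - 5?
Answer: 29584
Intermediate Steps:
d(G, x) = -12 (d(G, x) = -9 + (2 - 5) = -9 - 3 = -12)
(-1*160 + d(-17, 20))² = (-1*160 - 12)² = (-160 - 12)² = (-172)² = 29584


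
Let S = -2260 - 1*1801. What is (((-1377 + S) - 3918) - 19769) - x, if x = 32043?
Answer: -61168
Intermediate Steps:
S = -4061 (S = -2260 - 1801 = -4061)
(((-1377 + S) - 3918) - 19769) - x = (((-1377 - 4061) - 3918) - 19769) - 1*32043 = ((-5438 - 3918) - 19769) - 32043 = (-9356 - 19769) - 32043 = -29125 - 32043 = -61168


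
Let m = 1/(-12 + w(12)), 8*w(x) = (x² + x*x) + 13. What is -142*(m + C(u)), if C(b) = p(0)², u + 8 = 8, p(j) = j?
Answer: -1136/205 ≈ -5.5415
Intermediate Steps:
w(x) = 13/8 + x²/4 (w(x) = ((x² + x*x) + 13)/8 = ((x² + x²) + 13)/8 = (2*x² + 13)/8 = (13 + 2*x²)/8 = 13/8 + x²/4)
u = 0 (u = -8 + 8 = 0)
C(b) = 0 (C(b) = 0² = 0)
m = 8/205 (m = 1/(-12 + (13/8 + (¼)*12²)) = 1/(-12 + (13/8 + (¼)*144)) = 1/(-12 + (13/8 + 36)) = 1/(-12 + 301/8) = 1/(205/8) = 8/205 ≈ 0.039024)
-142*(m + C(u)) = -142*(8/205 + 0) = -142*8/205 = -1136/205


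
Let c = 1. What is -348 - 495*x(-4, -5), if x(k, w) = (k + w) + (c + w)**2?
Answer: -3813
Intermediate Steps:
x(k, w) = k + w + (1 + w)**2 (x(k, w) = (k + w) + (1 + w)**2 = k + w + (1 + w)**2)
-348 - 495*x(-4, -5) = -348 - 495*(-4 - 5 + (1 - 5)**2) = -348 - 495*(-4 - 5 + (-4)**2) = -348 - 495*(-4 - 5 + 16) = -348 - 495*7 = -348 - 3465 = -3813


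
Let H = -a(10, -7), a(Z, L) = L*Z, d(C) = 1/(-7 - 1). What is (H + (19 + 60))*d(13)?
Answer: -149/8 ≈ -18.625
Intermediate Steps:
d(C) = -⅛ (d(C) = 1/(-8) = -⅛)
H = 70 (H = -(-7)*10 = -1*(-70) = 70)
(H + (19 + 60))*d(13) = (70 + (19 + 60))*(-⅛) = (70 + 79)*(-⅛) = 149*(-⅛) = -149/8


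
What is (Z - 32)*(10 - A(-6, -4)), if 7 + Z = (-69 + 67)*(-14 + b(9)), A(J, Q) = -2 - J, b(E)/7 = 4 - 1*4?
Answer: -66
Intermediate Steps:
b(E) = 0 (b(E) = 7*(4 - 1*4) = 7*(4 - 4) = 7*0 = 0)
Z = 21 (Z = -7 + (-69 + 67)*(-14 + 0) = -7 - 2*(-14) = -7 + 28 = 21)
(Z - 32)*(10 - A(-6, -4)) = (21 - 32)*(10 - (-2 - 1*(-6))) = -11*(10 - (-2 + 6)) = -11*(10 - 1*4) = -11*(10 - 4) = -11*6 = -66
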